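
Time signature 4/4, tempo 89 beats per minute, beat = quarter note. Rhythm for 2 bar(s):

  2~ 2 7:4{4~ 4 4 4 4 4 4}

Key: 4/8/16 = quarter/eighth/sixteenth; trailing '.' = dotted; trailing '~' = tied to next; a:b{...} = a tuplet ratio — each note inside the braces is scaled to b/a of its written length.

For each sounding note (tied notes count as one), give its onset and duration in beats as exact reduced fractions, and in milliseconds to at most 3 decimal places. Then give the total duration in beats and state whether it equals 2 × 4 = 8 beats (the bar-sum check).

1) 0.0ms=0b +2696.629ms=4b
2) 2696.629ms=4b +770.465ms=8/7b
3) 3467.095ms=36/7b +385.233ms=4/7b
4) 3852.327ms=40/7b +385.233ms=4/7b
5) 4237.56ms=44/7b +385.233ms=4/7b
6) 4622.793ms=48/7b +385.233ms=4/7b
7) 5008.026ms=52/7b +385.233ms=4/7b
Σ=8b of 8 (89bpm 4/4) — PASS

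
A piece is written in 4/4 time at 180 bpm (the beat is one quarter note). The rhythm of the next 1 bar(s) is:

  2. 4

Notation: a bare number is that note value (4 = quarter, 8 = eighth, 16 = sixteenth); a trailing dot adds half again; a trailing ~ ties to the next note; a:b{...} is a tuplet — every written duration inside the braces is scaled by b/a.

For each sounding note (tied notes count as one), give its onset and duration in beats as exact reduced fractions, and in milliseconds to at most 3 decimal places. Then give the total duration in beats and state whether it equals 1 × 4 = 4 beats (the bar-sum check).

1) 0.0ms=0b +1000.0ms=3b
2) 1000.0ms=3b +333.333ms=1b
Σ=4b of 4 (180bpm 4/4) — PASS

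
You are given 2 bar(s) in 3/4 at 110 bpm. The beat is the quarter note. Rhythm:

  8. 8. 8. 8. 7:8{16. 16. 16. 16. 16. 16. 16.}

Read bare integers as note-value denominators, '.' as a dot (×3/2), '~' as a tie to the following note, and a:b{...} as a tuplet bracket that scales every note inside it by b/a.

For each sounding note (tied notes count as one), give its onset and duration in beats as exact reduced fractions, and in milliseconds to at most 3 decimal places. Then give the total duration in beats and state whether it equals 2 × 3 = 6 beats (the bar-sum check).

1) 0.0ms=0b +409.091ms=3/4b
2) 409.091ms=3/4b +409.091ms=3/4b
3) 818.182ms=3/2b +409.091ms=3/4b
4) 1227.273ms=9/4b +409.091ms=3/4b
5) 1636.364ms=3b +233.766ms=3/7b
6) 1870.13ms=24/7b +233.766ms=3/7b
7) 2103.896ms=27/7b +233.766ms=3/7b
8) 2337.662ms=30/7b +233.766ms=3/7b
9) 2571.429ms=33/7b +233.766ms=3/7b
10) 2805.195ms=36/7b +233.766ms=3/7b
11) 3038.961ms=39/7b +233.766ms=3/7b
Σ=6b of 6 (110bpm 3/4) — PASS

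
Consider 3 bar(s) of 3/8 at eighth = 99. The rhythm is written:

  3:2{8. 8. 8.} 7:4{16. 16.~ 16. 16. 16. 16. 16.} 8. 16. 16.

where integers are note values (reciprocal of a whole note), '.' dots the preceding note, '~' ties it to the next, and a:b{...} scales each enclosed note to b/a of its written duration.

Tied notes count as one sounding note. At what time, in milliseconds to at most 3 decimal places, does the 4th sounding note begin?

note 4 onset = 3b = 1818.182ms

1. 0.0ms @ 0 + 606.061ms (1)
2. 606.061ms @ 1 + 606.061ms (1)
3. 1212.121ms @ 2 + 606.061ms (1)
4. 1818.182ms @ 3 + 259.74ms (3/7)
5. 2077.922ms @ 24/7 + 519.481ms (6/7)
6. 2597.403ms @ 30/7 + 259.74ms (3/7)
7. 2857.143ms @ 33/7 + 259.74ms (3/7)
8. 3116.883ms @ 36/7 + 259.74ms (3/7)
9. 3376.623ms @ 39/7 + 259.74ms (3/7)
10. 3636.364ms @ 6 + 909.091ms (3/2)
11. 4545.455ms @ 15/2 + 454.545ms (3/4)
12. 5000.0ms @ 33/4 + 454.545ms (3/4)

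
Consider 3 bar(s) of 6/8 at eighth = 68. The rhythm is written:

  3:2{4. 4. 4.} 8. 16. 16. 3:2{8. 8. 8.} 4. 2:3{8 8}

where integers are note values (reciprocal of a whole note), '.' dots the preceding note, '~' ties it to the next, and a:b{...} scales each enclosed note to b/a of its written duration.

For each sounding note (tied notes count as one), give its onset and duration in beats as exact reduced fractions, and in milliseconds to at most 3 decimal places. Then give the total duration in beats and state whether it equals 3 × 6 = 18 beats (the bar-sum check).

1) 0.0ms=0b +1764.706ms=2b
2) 1764.706ms=2b +1764.706ms=2b
3) 3529.412ms=4b +1764.706ms=2b
4) 5294.118ms=6b +1323.529ms=3/2b
5) 6617.647ms=15/2b +661.765ms=3/4b
6) 7279.412ms=33/4b +661.765ms=3/4b
7) 7941.176ms=9b +882.353ms=1b
8) 8823.529ms=10b +882.353ms=1b
9) 9705.882ms=11b +882.353ms=1b
10) 10588.235ms=12b +2647.059ms=3b
11) 13235.294ms=15b +1323.529ms=3/2b
12) 14558.824ms=33/2b +1323.529ms=3/2b
Σ=18b of 18 (68bpm 6/8) — PASS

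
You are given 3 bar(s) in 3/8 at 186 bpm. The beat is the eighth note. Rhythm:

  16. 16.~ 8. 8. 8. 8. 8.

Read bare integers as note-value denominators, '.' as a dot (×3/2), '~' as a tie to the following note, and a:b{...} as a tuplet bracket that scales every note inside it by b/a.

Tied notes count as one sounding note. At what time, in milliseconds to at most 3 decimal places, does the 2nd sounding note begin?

1. 0.0ms @ 0 + 241.935ms (3/4)
2. 241.935ms @ 3/4 + 725.806ms (9/4)
3. 967.742ms @ 3 + 483.871ms (3/2)
4. 1451.613ms @ 9/2 + 483.871ms (3/2)
5. 1935.484ms @ 6 + 483.871ms (3/2)
6. 2419.355ms @ 15/2 + 483.871ms (3/2)

note 2 onset = 3/4b = 241.935ms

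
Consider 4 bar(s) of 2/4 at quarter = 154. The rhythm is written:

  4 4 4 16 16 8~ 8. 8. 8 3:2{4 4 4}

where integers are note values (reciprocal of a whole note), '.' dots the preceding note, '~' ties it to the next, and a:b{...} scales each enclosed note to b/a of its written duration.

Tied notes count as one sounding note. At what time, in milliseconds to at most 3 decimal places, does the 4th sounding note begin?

1. 0.0ms @ 0 + 389.61ms (1)
2. 389.61ms @ 1 + 389.61ms (1)
3. 779.221ms @ 2 + 389.61ms (1)
4. 1168.831ms @ 3 + 97.403ms (1/4)
5. 1266.234ms @ 13/4 + 97.403ms (1/4)
6. 1363.636ms @ 7/2 + 487.013ms (5/4)
7. 1850.649ms @ 19/4 + 292.208ms (3/4)
8. 2142.857ms @ 11/2 + 194.805ms (1/2)
9. 2337.662ms @ 6 + 259.74ms (2/3)
10. 2597.403ms @ 20/3 + 259.74ms (2/3)
11. 2857.143ms @ 22/3 + 259.74ms (2/3)

note 4 onset = 3b = 1168.831ms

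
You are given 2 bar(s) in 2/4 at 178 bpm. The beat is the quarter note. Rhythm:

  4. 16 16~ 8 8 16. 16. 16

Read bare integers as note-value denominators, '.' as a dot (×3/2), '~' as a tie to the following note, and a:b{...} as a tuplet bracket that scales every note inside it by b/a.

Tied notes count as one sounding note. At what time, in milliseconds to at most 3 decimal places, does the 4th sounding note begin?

1. 0.0ms @ 0 + 505.618ms (3/2)
2. 505.618ms @ 3/2 + 84.27ms (1/4)
3. 589.888ms @ 7/4 + 252.809ms (3/4)
4. 842.697ms @ 5/2 + 168.539ms (1/2)
5. 1011.236ms @ 3 + 126.404ms (3/8)
6. 1137.64ms @ 27/8 + 126.404ms (3/8)
7. 1264.045ms @ 15/4 + 84.27ms (1/4)

note 4 onset = 5/2b = 842.697ms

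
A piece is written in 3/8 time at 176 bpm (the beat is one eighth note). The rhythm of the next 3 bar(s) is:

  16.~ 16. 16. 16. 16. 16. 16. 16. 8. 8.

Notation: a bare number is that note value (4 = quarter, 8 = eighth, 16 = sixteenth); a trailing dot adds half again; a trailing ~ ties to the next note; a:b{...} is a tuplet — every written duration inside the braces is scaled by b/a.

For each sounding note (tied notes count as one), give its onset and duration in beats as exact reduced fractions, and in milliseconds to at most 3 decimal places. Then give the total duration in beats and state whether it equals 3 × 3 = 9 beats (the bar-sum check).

1) 0.0ms=0b +511.364ms=3/2b
2) 511.364ms=3/2b +255.682ms=3/4b
3) 767.045ms=9/4b +255.682ms=3/4b
4) 1022.727ms=3b +255.682ms=3/4b
5) 1278.409ms=15/4b +255.682ms=3/4b
6) 1534.091ms=9/2b +255.682ms=3/4b
7) 1789.773ms=21/4b +255.682ms=3/4b
8) 2045.455ms=6b +511.364ms=3/2b
9) 2556.818ms=15/2b +511.364ms=3/2b
Σ=9b of 9 (176bpm 3/8) — PASS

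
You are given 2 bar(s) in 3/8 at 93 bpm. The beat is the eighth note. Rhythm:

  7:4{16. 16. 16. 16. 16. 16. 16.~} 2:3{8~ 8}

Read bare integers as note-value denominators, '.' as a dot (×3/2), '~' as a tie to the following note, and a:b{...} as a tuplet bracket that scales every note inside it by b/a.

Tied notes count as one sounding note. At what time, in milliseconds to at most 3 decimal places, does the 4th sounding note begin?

note 4 onset = 9/7b = 829.493ms

1. 0.0ms @ 0 + 276.498ms (3/7)
2. 276.498ms @ 3/7 + 276.498ms (3/7)
3. 552.995ms @ 6/7 + 276.498ms (3/7)
4. 829.493ms @ 9/7 + 276.498ms (3/7)
5. 1105.991ms @ 12/7 + 276.498ms (3/7)
6. 1382.488ms @ 15/7 + 276.498ms (3/7)
7. 1658.986ms @ 18/7 + 2211.982ms (24/7)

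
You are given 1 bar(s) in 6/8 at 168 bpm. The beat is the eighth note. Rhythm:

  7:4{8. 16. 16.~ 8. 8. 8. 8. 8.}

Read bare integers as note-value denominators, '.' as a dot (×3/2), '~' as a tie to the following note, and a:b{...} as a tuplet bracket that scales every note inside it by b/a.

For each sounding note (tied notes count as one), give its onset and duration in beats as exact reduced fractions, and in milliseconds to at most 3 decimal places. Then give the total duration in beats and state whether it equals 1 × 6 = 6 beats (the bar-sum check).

1) 0.0ms=0b +306.122ms=6/7b
2) 306.122ms=6/7b +153.061ms=3/7b
3) 459.184ms=9/7b +459.184ms=9/7b
4) 918.367ms=18/7b +306.122ms=6/7b
5) 1224.49ms=24/7b +306.122ms=6/7b
6) 1530.612ms=30/7b +306.122ms=6/7b
7) 1836.735ms=36/7b +306.122ms=6/7b
Σ=6b of 6 (168bpm 6/8) — PASS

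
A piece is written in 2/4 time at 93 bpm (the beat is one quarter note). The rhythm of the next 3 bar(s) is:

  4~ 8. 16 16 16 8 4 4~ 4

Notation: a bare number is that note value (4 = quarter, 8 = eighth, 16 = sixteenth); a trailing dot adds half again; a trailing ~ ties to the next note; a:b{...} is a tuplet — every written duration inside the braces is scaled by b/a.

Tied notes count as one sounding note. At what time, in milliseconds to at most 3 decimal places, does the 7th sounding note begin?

note 7 onset = 4b = 2580.645ms

1. 0.0ms @ 0 + 1129.032ms (7/4)
2. 1129.032ms @ 7/4 + 161.29ms (1/4)
3. 1290.323ms @ 2 + 161.29ms (1/4)
4. 1451.613ms @ 9/4 + 161.29ms (1/4)
5. 1612.903ms @ 5/2 + 322.581ms (1/2)
6. 1935.484ms @ 3 + 645.161ms (1)
7. 2580.645ms @ 4 + 1290.323ms (2)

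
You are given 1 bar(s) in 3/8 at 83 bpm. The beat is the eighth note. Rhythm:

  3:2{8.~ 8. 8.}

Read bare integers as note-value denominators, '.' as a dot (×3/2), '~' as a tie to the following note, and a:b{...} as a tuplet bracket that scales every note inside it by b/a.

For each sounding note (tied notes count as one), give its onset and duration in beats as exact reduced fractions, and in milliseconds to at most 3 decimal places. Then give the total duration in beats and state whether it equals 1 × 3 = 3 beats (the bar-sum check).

1) 0.0ms=0b +1445.783ms=2b
2) 1445.783ms=2b +722.892ms=1b
Σ=3b of 3 (83bpm 3/8) — PASS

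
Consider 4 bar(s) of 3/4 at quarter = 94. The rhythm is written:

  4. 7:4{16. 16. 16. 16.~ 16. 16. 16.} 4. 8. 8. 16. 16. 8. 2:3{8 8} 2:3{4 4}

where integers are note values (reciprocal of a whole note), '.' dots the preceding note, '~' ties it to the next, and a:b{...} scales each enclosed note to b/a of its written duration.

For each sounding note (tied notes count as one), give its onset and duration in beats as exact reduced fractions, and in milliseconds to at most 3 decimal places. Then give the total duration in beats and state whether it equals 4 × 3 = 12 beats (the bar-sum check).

1) 0.0ms=0b +957.447ms=3/2b
2) 957.447ms=3/2b +136.778ms=3/14b
3) 1094.225ms=12/7b +136.778ms=3/14b
4) 1231.003ms=27/14b +136.778ms=3/14b
5) 1367.781ms=15/7b +273.556ms=3/7b
6) 1641.337ms=18/7b +136.778ms=3/14b
7) 1778.116ms=39/14b +136.778ms=3/14b
8) 1914.894ms=3b +957.447ms=3/2b
9) 2872.34ms=9/2b +478.723ms=3/4b
10) 3351.064ms=21/4b +478.723ms=3/4b
11) 3829.787ms=6b +239.362ms=3/8b
12) 4069.149ms=51/8b +239.362ms=3/8b
13) 4308.511ms=27/4b +478.723ms=3/4b
14) 4787.234ms=15/2b +478.723ms=3/4b
15) 5265.957ms=33/4b +478.723ms=3/4b
16) 5744.681ms=9b +957.447ms=3/2b
17) 6702.128ms=21/2b +957.447ms=3/2b
Σ=12b of 12 (94bpm 3/4) — PASS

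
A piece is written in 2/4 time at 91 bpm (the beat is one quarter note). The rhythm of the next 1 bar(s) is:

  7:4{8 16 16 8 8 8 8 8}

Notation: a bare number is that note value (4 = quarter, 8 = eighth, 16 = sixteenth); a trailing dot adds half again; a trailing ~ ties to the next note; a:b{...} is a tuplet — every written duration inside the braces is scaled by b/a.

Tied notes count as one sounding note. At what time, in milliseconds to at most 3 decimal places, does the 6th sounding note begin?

note 6 onset = 8/7b = 753.532ms

1. 0.0ms @ 0 + 188.383ms (2/7)
2. 188.383ms @ 2/7 + 94.192ms (1/7)
3. 282.575ms @ 3/7 + 94.192ms (1/7)
4. 376.766ms @ 4/7 + 188.383ms (2/7)
5. 565.149ms @ 6/7 + 188.383ms (2/7)
6. 753.532ms @ 8/7 + 188.383ms (2/7)
7. 941.915ms @ 10/7 + 188.383ms (2/7)
8. 1130.298ms @ 12/7 + 188.383ms (2/7)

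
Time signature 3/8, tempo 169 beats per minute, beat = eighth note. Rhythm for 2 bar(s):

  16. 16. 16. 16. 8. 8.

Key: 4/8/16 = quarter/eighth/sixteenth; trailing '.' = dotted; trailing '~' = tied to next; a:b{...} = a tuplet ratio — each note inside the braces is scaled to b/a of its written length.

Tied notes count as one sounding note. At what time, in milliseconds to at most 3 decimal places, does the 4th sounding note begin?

1. 0.0ms @ 0 + 266.272ms (3/4)
2. 266.272ms @ 3/4 + 266.272ms (3/4)
3. 532.544ms @ 3/2 + 266.272ms (3/4)
4. 798.817ms @ 9/4 + 266.272ms (3/4)
5. 1065.089ms @ 3 + 532.544ms (3/2)
6. 1597.633ms @ 9/2 + 532.544ms (3/2)

note 4 onset = 9/4b = 798.817ms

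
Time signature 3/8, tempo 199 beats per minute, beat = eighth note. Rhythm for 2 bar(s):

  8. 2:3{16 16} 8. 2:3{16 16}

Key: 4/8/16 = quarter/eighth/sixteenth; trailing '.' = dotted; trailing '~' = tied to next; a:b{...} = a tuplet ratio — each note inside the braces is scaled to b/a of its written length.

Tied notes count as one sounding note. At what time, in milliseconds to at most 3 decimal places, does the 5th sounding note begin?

note 5 onset = 9/2b = 1356.784ms

1. 0.0ms @ 0 + 452.261ms (3/2)
2. 452.261ms @ 3/2 + 226.131ms (3/4)
3. 678.392ms @ 9/4 + 226.131ms (3/4)
4. 904.523ms @ 3 + 452.261ms (3/2)
5. 1356.784ms @ 9/2 + 226.131ms (3/4)
6. 1582.915ms @ 21/4 + 226.131ms (3/4)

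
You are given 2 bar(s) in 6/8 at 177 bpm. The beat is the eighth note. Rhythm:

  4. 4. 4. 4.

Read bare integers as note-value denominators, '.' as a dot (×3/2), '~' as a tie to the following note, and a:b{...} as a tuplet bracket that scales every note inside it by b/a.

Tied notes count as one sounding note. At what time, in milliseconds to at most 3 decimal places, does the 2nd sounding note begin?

note 2 onset = 3b = 1016.949ms

1. 0.0ms @ 0 + 1016.949ms (3)
2. 1016.949ms @ 3 + 1016.949ms (3)
3. 2033.898ms @ 6 + 1016.949ms (3)
4. 3050.847ms @ 9 + 1016.949ms (3)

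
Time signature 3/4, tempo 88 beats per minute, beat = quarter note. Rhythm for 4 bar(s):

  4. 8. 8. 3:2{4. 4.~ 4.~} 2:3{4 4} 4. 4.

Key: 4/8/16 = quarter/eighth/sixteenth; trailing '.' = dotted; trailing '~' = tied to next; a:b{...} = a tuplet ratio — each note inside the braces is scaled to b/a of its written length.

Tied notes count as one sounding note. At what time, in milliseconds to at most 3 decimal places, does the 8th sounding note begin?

1. 0.0ms @ 0 + 1022.727ms (3/2)
2. 1022.727ms @ 3/2 + 511.364ms (3/4)
3. 1534.091ms @ 9/4 + 511.364ms (3/4)
4. 2045.455ms @ 3 + 681.818ms (1)
5. 2727.273ms @ 4 + 2386.364ms (7/2)
6. 5113.636ms @ 15/2 + 1022.727ms (3/2)
7. 6136.364ms @ 9 + 1022.727ms (3/2)
8. 7159.091ms @ 21/2 + 1022.727ms (3/2)

note 8 onset = 21/2b = 7159.091ms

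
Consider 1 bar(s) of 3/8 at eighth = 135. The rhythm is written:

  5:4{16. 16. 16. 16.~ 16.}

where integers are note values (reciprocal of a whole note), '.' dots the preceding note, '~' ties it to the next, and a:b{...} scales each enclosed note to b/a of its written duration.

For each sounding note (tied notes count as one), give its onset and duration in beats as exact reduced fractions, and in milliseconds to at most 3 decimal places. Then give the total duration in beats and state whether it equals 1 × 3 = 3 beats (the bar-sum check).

1) 0.0ms=0b +266.667ms=3/5b
2) 266.667ms=3/5b +266.667ms=3/5b
3) 533.333ms=6/5b +266.667ms=3/5b
4) 800.0ms=9/5b +533.333ms=6/5b
Σ=3b of 3 (135bpm 3/8) — PASS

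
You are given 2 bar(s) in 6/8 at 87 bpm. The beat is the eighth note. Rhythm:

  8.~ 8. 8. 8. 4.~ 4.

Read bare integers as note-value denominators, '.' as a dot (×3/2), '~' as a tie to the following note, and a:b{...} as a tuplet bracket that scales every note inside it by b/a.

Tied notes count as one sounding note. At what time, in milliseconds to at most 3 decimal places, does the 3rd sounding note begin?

note 3 onset = 9/2b = 3103.448ms

1. 0.0ms @ 0 + 2068.966ms (3)
2. 2068.966ms @ 3 + 1034.483ms (3/2)
3. 3103.448ms @ 9/2 + 1034.483ms (3/2)
4. 4137.931ms @ 6 + 4137.931ms (6)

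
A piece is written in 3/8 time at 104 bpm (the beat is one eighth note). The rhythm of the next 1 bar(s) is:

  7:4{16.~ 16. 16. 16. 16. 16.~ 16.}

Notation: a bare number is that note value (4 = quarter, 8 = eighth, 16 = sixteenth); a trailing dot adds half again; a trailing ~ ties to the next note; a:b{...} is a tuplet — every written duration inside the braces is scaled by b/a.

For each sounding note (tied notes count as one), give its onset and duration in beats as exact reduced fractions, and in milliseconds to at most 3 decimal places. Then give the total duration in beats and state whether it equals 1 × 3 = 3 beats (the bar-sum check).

1) 0.0ms=0b +494.505ms=6/7b
2) 494.505ms=6/7b +247.253ms=3/7b
3) 741.758ms=9/7b +247.253ms=3/7b
4) 989.011ms=12/7b +247.253ms=3/7b
5) 1236.264ms=15/7b +494.505ms=6/7b
Σ=3b of 3 (104bpm 3/8) — PASS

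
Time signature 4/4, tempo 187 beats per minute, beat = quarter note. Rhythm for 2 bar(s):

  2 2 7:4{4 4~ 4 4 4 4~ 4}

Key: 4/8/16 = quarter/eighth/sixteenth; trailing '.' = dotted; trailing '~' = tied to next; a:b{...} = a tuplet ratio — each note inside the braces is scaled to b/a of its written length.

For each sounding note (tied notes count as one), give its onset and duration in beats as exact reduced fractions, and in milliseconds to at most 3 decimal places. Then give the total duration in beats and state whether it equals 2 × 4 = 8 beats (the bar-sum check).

1) 0.0ms=0b +641.711ms=2b
2) 641.711ms=2b +641.711ms=2b
3) 1283.422ms=4b +183.346ms=4/7b
4) 1466.769ms=32/7b +366.692ms=8/7b
5) 1833.461ms=40/7b +183.346ms=4/7b
6) 2016.807ms=44/7b +183.346ms=4/7b
7) 2200.153ms=48/7b +366.692ms=8/7b
Σ=8b of 8 (187bpm 4/4) — PASS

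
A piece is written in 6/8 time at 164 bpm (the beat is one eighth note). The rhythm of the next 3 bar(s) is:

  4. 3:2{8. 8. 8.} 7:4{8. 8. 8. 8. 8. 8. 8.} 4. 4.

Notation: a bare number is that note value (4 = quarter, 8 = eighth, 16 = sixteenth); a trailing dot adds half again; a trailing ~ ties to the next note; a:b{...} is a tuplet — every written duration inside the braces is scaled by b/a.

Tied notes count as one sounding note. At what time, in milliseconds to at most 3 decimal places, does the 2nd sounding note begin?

note 2 onset = 3b = 1097.561ms

1. 0.0ms @ 0 + 1097.561ms (3)
2. 1097.561ms @ 3 + 365.854ms (1)
3. 1463.415ms @ 4 + 365.854ms (1)
4. 1829.268ms @ 5 + 365.854ms (1)
5. 2195.122ms @ 6 + 313.589ms (6/7)
6. 2508.711ms @ 48/7 + 313.589ms (6/7)
7. 2822.3ms @ 54/7 + 313.589ms (6/7)
8. 3135.889ms @ 60/7 + 313.589ms (6/7)
9. 3449.477ms @ 66/7 + 313.589ms (6/7)
10. 3763.066ms @ 72/7 + 313.589ms (6/7)
11. 4076.655ms @ 78/7 + 313.589ms (6/7)
12. 4390.244ms @ 12 + 1097.561ms (3)
13. 5487.805ms @ 15 + 1097.561ms (3)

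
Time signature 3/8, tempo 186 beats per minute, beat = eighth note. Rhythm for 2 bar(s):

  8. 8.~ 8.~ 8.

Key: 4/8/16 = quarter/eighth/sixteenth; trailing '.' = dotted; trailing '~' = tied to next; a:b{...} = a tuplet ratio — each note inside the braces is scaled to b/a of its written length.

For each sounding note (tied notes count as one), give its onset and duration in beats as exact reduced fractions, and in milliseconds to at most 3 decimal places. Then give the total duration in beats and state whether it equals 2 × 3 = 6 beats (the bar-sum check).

1) 0.0ms=0b +483.871ms=3/2b
2) 483.871ms=3/2b +1451.613ms=9/2b
Σ=6b of 6 (186bpm 3/8) — PASS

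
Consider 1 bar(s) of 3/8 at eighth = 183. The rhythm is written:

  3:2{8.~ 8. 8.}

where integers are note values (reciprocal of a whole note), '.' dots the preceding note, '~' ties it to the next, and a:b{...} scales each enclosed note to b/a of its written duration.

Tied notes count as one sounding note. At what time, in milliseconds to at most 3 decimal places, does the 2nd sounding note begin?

note 2 onset = 2b = 655.738ms

1. 0.0ms @ 0 + 655.738ms (2)
2. 655.738ms @ 2 + 327.869ms (1)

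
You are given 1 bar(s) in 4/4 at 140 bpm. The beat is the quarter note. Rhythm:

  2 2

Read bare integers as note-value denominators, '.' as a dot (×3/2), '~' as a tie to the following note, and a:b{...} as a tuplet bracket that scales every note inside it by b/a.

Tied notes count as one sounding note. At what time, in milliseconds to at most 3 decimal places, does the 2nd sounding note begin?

1. 0.0ms @ 0 + 857.143ms (2)
2. 857.143ms @ 2 + 857.143ms (2)

note 2 onset = 2b = 857.143ms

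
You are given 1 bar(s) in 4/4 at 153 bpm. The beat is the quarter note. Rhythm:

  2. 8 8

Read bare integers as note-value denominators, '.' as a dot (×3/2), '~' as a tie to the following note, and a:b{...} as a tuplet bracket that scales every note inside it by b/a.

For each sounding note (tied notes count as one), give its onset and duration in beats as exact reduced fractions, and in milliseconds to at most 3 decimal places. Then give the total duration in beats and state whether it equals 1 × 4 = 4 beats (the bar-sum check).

1) 0.0ms=0b +1176.471ms=3b
2) 1176.471ms=3b +196.078ms=1/2b
3) 1372.549ms=7/2b +196.078ms=1/2b
Σ=4b of 4 (153bpm 4/4) — PASS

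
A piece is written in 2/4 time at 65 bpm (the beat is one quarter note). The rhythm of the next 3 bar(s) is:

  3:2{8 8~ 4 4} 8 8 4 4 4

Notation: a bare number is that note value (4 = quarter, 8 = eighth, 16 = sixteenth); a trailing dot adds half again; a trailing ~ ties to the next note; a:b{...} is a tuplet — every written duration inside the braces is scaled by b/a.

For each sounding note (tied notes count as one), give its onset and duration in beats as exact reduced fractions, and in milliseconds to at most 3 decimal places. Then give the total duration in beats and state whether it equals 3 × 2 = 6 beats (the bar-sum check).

1) 0.0ms=0b +307.692ms=1/3b
2) 307.692ms=1/3b +923.077ms=1b
3) 1230.769ms=4/3b +615.385ms=2/3b
4) 1846.154ms=2b +461.538ms=1/2b
5) 2307.692ms=5/2b +461.538ms=1/2b
6) 2769.231ms=3b +923.077ms=1b
7) 3692.308ms=4b +923.077ms=1b
8) 4615.385ms=5b +923.077ms=1b
Σ=6b of 6 (65bpm 2/4) — PASS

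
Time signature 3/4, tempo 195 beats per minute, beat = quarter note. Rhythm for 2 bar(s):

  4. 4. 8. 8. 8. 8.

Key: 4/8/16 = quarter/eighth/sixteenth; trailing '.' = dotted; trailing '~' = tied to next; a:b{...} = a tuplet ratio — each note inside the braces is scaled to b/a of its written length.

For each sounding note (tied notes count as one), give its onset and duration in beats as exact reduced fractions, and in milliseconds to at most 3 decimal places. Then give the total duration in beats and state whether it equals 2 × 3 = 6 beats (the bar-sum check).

1) 0.0ms=0b +461.538ms=3/2b
2) 461.538ms=3/2b +461.538ms=3/2b
3) 923.077ms=3b +230.769ms=3/4b
4) 1153.846ms=15/4b +230.769ms=3/4b
5) 1384.615ms=9/2b +230.769ms=3/4b
6) 1615.385ms=21/4b +230.769ms=3/4b
Σ=6b of 6 (195bpm 3/4) — PASS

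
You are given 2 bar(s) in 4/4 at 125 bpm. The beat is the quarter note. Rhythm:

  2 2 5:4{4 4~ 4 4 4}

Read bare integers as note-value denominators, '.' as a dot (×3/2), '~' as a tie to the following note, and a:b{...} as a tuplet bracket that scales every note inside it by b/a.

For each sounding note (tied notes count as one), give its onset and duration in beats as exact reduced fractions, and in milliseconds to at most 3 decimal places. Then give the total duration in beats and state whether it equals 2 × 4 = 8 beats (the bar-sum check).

1) 0.0ms=0b +960.0ms=2b
2) 960.0ms=2b +960.0ms=2b
3) 1920.0ms=4b +384.0ms=4/5b
4) 2304.0ms=24/5b +768.0ms=8/5b
5) 3072.0ms=32/5b +384.0ms=4/5b
6) 3456.0ms=36/5b +384.0ms=4/5b
Σ=8b of 8 (125bpm 4/4) — PASS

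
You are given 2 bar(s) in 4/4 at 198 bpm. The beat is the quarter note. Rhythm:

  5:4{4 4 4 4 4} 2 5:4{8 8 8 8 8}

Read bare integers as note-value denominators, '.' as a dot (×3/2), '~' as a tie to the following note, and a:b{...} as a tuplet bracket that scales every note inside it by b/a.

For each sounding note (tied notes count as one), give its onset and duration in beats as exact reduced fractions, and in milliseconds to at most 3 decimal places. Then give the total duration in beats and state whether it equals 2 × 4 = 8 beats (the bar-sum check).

1) 0.0ms=0b +242.424ms=4/5b
2) 242.424ms=4/5b +242.424ms=4/5b
3) 484.848ms=8/5b +242.424ms=4/5b
4) 727.273ms=12/5b +242.424ms=4/5b
5) 969.697ms=16/5b +242.424ms=4/5b
6) 1212.121ms=4b +606.061ms=2b
7) 1818.182ms=6b +121.212ms=2/5b
8) 1939.394ms=32/5b +121.212ms=2/5b
9) 2060.606ms=34/5b +121.212ms=2/5b
10) 2181.818ms=36/5b +121.212ms=2/5b
11) 2303.03ms=38/5b +121.212ms=2/5b
Σ=8b of 8 (198bpm 4/4) — PASS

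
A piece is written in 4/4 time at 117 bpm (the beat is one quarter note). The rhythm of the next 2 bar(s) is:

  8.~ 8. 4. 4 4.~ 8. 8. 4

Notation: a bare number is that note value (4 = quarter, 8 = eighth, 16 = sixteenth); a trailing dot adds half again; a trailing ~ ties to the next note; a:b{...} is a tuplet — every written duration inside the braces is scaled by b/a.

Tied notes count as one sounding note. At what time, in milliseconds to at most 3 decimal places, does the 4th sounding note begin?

1. 0.0ms @ 0 + 769.231ms (3/2)
2. 769.231ms @ 3/2 + 769.231ms (3/2)
3. 1538.462ms @ 3 + 512.821ms (1)
4. 2051.282ms @ 4 + 1153.846ms (9/4)
5. 3205.128ms @ 25/4 + 384.615ms (3/4)
6. 3589.744ms @ 7 + 512.821ms (1)

note 4 onset = 4b = 2051.282ms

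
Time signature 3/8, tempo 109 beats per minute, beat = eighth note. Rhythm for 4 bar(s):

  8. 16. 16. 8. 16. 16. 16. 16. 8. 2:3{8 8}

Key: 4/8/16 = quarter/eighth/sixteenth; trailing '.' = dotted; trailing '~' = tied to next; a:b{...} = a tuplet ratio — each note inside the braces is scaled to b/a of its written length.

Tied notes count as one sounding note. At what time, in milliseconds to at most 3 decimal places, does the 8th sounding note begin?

1. 0.0ms @ 0 + 825.688ms (3/2)
2. 825.688ms @ 3/2 + 412.844ms (3/4)
3. 1238.532ms @ 9/4 + 412.844ms (3/4)
4. 1651.376ms @ 3 + 825.688ms (3/2)
5. 2477.064ms @ 9/2 + 412.844ms (3/4)
6. 2889.908ms @ 21/4 + 412.844ms (3/4)
7. 3302.752ms @ 6 + 412.844ms (3/4)
8. 3715.596ms @ 27/4 + 412.844ms (3/4)
9. 4128.44ms @ 15/2 + 825.688ms (3/2)
10. 4954.128ms @ 9 + 825.688ms (3/2)
11. 5779.817ms @ 21/2 + 825.688ms (3/2)

note 8 onset = 27/4b = 3715.596ms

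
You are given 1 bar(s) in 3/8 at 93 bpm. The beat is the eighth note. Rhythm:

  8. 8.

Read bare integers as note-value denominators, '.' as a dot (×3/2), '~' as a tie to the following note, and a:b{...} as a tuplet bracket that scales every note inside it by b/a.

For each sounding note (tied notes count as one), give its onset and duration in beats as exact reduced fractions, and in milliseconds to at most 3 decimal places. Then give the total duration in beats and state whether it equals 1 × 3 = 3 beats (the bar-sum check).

1) 0.0ms=0b +967.742ms=3/2b
2) 967.742ms=3/2b +967.742ms=3/2b
Σ=3b of 3 (93bpm 3/8) — PASS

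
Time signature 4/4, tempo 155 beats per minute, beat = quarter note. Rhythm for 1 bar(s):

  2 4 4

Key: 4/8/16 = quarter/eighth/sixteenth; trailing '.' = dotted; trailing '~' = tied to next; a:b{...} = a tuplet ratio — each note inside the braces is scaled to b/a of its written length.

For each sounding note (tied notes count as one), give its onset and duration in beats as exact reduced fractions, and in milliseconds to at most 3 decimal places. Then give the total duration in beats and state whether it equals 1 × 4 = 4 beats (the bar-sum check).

1) 0.0ms=0b +774.194ms=2b
2) 774.194ms=2b +387.097ms=1b
3) 1161.29ms=3b +387.097ms=1b
Σ=4b of 4 (155bpm 4/4) — PASS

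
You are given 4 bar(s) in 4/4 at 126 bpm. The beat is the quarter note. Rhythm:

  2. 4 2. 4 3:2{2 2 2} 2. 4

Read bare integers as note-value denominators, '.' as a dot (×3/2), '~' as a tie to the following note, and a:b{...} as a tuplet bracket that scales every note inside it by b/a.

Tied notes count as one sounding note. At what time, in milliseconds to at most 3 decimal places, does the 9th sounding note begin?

note 9 onset = 15b = 7142.857ms

1. 0.0ms @ 0 + 1428.571ms (3)
2. 1428.571ms @ 3 + 476.19ms (1)
3. 1904.762ms @ 4 + 1428.571ms (3)
4. 3333.333ms @ 7 + 476.19ms (1)
5. 3809.524ms @ 8 + 634.921ms (4/3)
6. 4444.444ms @ 28/3 + 634.921ms (4/3)
7. 5079.365ms @ 32/3 + 634.921ms (4/3)
8. 5714.286ms @ 12 + 1428.571ms (3)
9. 7142.857ms @ 15 + 476.19ms (1)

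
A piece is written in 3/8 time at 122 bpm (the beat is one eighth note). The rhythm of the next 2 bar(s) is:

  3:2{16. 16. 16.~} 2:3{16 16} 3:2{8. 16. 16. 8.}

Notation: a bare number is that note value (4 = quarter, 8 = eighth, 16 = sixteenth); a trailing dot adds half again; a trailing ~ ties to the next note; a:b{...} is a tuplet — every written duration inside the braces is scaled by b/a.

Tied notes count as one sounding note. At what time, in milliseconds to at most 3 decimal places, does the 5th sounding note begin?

1. 0.0ms @ 0 + 245.902ms (1/2)
2. 245.902ms @ 1/2 + 245.902ms (1/2)
3. 491.803ms @ 1 + 614.754ms (5/4)
4. 1106.557ms @ 9/4 + 368.852ms (3/4)
5. 1475.41ms @ 3 + 491.803ms (1)
6. 1967.213ms @ 4 + 245.902ms (1/2)
7. 2213.115ms @ 9/2 + 245.902ms (1/2)
8. 2459.016ms @ 5 + 491.803ms (1)

note 5 onset = 3b = 1475.41ms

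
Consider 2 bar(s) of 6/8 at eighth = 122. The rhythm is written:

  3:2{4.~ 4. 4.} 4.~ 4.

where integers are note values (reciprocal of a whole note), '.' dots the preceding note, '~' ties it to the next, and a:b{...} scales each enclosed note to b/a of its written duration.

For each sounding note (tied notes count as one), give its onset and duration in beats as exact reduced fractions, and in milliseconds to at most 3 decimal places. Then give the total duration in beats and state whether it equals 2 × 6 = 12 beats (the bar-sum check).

1) 0.0ms=0b +1967.213ms=4b
2) 1967.213ms=4b +983.607ms=2b
3) 2950.82ms=6b +2950.82ms=6b
Σ=12b of 12 (122bpm 6/8) — PASS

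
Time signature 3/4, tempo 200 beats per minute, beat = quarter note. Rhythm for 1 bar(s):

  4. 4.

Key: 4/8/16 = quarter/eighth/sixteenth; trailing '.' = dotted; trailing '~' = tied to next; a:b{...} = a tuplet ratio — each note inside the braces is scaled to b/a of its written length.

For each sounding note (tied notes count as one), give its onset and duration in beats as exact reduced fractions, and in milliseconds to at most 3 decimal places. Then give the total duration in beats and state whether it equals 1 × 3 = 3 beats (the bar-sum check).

1) 0.0ms=0b +450.0ms=3/2b
2) 450.0ms=3/2b +450.0ms=3/2b
Σ=3b of 3 (200bpm 3/4) — PASS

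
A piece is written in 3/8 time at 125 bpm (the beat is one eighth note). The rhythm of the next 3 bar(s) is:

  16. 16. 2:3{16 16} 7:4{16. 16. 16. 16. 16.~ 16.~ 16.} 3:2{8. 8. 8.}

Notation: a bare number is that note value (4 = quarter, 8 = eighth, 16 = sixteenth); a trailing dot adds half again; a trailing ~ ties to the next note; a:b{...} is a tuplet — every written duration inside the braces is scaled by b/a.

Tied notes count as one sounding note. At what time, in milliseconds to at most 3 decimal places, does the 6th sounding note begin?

1. 0.0ms @ 0 + 360.0ms (3/4)
2. 360.0ms @ 3/4 + 360.0ms (3/4)
3. 720.0ms @ 3/2 + 360.0ms (3/4)
4. 1080.0ms @ 9/4 + 360.0ms (3/4)
5. 1440.0ms @ 3 + 205.714ms (3/7)
6. 1645.714ms @ 24/7 + 205.714ms (3/7)
7. 1851.429ms @ 27/7 + 205.714ms (3/7)
8. 2057.143ms @ 30/7 + 205.714ms (3/7)
9. 2262.857ms @ 33/7 + 617.143ms (9/7)
10. 2880.0ms @ 6 + 480.0ms (1)
11. 3360.0ms @ 7 + 480.0ms (1)
12. 3840.0ms @ 8 + 480.0ms (1)

note 6 onset = 24/7b = 1645.714ms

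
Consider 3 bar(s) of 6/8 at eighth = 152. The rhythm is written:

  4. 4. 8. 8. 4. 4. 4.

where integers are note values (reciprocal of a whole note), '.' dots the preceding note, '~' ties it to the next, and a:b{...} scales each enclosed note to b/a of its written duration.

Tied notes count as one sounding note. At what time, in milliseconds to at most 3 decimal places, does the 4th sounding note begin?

note 4 onset = 15/2b = 2960.526ms

1. 0.0ms @ 0 + 1184.211ms (3)
2. 1184.211ms @ 3 + 1184.211ms (3)
3. 2368.421ms @ 6 + 592.105ms (3/2)
4. 2960.526ms @ 15/2 + 592.105ms (3/2)
5. 3552.632ms @ 9 + 1184.211ms (3)
6. 4736.842ms @ 12 + 1184.211ms (3)
7. 5921.053ms @ 15 + 1184.211ms (3)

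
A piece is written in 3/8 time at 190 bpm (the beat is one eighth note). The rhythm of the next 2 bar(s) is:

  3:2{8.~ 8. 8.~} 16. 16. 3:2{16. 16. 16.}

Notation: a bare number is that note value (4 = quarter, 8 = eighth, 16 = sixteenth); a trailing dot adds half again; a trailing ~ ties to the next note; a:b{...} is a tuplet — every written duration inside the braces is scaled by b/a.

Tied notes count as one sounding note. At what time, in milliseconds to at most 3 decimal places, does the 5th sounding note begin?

note 5 onset = 5b = 1578.947ms

1. 0.0ms @ 0 + 631.579ms (2)
2. 631.579ms @ 2 + 552.632ms (7/4)
3. 1184.211ms @ 15/4 + 236.842ms (3/4)
4. 1421.053ms @ 9/2 + 157.895ms (1/2)
5. 1578.947ms @ 5 + 157.895ms (1/2)
6. 1736.842ms @ 11/2 + 157.895ms (1/2)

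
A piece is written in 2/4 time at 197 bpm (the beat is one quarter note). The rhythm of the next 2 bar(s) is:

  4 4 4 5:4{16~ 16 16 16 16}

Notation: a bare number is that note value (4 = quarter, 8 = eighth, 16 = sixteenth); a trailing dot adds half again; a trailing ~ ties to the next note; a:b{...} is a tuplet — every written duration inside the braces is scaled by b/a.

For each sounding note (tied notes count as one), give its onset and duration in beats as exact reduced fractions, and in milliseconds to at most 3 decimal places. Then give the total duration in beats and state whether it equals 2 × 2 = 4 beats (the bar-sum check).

1) 0.0ms=0b +304.569ms=1b
2) 304.569ms=1b +304.569ms=1b
3) 609.137ms=2b +304.569ms=1b
4) 913.706ms=3b +121.827ms=2/5b
5) 1035.533ms=17/5b +60.914ms=1/5b
6) 1096.447ms=18/5b +60.914ms=1/5b
7) 1157.36ms=19/5b +60.914ms=1/5b
Σ=4b of 4 (197bpm 2/4) — PASS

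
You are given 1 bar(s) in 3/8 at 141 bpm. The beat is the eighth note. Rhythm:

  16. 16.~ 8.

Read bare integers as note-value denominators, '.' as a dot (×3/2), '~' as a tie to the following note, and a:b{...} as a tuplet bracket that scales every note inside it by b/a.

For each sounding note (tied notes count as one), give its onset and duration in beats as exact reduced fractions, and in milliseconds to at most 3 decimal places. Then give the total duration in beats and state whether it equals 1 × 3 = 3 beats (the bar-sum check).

1) 0.0ms=0b +319.149ms=3/4b
2) 319.149ms=3/4b +957.447ms=9/4b
Σ=3b of 3 (141bpm 3/8) — PASS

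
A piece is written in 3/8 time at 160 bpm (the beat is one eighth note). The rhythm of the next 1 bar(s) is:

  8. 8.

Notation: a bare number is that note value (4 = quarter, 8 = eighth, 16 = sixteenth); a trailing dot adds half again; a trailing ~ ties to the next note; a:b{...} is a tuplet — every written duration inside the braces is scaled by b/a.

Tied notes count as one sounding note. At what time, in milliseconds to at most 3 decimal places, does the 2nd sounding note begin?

note 2 onset = 3/2b = 562.5ms

1. 0.0ms @ 0 + 562.5ms (3/2)
2. 562.5ms @ 3/2 + 562.5ms (3/2)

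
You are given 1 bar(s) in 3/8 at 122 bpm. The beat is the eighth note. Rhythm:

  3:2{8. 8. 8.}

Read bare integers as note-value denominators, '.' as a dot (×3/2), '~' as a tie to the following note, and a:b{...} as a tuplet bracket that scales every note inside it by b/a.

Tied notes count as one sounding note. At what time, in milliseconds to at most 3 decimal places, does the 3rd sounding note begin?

note 3 onset = 2b = 983.607ms

1. 0.0ms @ 0 + 491.803ms (1)
2. 491.803ms @ 1 + 491.803ms (1)
3. 983.607ms @ 2 + 491.803ms (1)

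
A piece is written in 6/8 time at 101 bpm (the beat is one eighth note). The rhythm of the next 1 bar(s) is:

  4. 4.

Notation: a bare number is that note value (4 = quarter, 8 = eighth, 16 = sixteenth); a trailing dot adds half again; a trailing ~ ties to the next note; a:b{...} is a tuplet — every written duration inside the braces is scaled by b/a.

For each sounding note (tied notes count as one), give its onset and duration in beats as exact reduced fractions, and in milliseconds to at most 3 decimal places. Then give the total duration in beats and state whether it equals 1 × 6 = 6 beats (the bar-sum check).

1) 0.0ms=0b +1782.178ms=3b
2) 1782.178ms=3b +1782.178ms=3b
Σ=6b of 6 (101bpm 6/8) — PASS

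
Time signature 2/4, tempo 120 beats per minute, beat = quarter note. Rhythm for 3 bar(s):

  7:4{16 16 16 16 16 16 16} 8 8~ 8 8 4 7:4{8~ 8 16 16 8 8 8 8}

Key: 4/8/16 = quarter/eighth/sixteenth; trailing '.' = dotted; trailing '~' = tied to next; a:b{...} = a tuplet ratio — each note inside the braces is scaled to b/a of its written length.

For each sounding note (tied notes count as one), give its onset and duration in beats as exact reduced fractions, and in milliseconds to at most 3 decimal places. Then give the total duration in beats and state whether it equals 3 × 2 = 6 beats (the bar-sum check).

1) 0.0ms=0b +71.429ms=1/7b
2) 71.429ms=1/7b +71.429ms=1/7b
3) 142.857ms=2/7b +71.429ms=1/7b
4) 214.286ms=3/7b +71.429ms=1/7b
5) 285.714ms=4/7b +71.429ms=1/7b
6) 357.143ms=5/7b +71.429ms=1/7b
7) 428.571ms=6/7b +71.429ms=1/7b
8) 500.0ms=1b +250.0ms=1/2b
9) 750.0ms=3/2b +500.0ms=1b
10) 1250.0ms=5/2b +250.0ms=1/2b
11) 1500.0ms=3b +500.0ms=1b
12) 2000.0ms=4b +285.714ms=4/7b
13) 2285.714ms=32/7b +71.429ms=1/7b
14) 2357.143ms=33/7b +71.429ms=1/7b
15) 2428.571ms=34/7b +142.857ms=2/7b
16) 2571.429ms=36/7b +142.857ms=2/7b
17) 2714.286ms=38/7b +142.857ms=2/7b
18) 2857.143ms=40/7b +142.857ms=2/7b
Σ=6b of 6 (120bpm 2/4) — PASS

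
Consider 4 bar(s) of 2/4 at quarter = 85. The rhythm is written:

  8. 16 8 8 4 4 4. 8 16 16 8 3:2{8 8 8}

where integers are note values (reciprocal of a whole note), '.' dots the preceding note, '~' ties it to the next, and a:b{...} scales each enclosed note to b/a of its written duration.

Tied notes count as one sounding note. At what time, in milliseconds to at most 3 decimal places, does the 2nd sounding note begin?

note 2 onset = 3/4b = 529.412ms

1. 0.0ms @ 0 + 529.412ms (3/4)
2. 529.412ms @ 3/4 + 176.471ms (1/4)
3. 705.882ms @ 1 + 352.941ms (1/2)
4. 1058.824ms @ 3/2 + 352.941ms (1/2)
5. 1411.765ms @ 2 + 705.882ms (1)
6. 2117.647ms @ 3 + 705.882ms (1)
7. 2823.529ms @ 4 + 1058.824ms (3/2)
8. 3882.353ms @ 11/2 + 352.941ms (1/2)
9. 4235.294ms @ 6 + 176.471ms (1/4)
10. 4411.765ms @ 25/4 + 176.471ms (1/4)
11. 4588.235ms @ 13/2 + 352.941ms (1/2)
12. 4941.176ms @ 7 + 235.294ms (1/3)
13. 5176.471ms @ 22/3 + 235.294ms (1/3)
14. 5411.765ms @ 23/3 + 235.294ms (1/3)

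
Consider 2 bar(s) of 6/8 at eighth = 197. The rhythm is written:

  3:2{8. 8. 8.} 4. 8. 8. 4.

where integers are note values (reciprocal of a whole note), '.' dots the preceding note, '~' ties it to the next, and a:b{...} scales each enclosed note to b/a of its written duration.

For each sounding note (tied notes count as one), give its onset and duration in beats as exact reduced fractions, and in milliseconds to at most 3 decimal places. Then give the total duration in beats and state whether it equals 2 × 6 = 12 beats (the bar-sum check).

1) 0.0ms=0b +304.569ms=1b
2) 304.569ms=1b +304.569ms=1b
3) 609.137ms=2b +304.569ms=1b
4) 913.706ms=3b +913.706ms=3b
5) 1827.411ms=6b +456.853ms=3/2b
6) 2284.264ms=15/2b +456.853ms=3/2b
7) 2741.117ms=9b +913.706ms=3b
Σ=12b of 12 (197bpm 6/8) — PASS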